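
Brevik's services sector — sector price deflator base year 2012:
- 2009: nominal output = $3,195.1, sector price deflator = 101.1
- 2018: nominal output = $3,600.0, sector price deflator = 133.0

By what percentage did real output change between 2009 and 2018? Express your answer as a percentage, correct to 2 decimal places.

-14.35%

Deflate each year: 2009 → 3195.1/1.011 = 3160.34; 2018 → 3600.0/1.330 = 2706.77.
So real output changed by 2706.77/3160.34 − 1 = -0.1435, i.e. -14.35%.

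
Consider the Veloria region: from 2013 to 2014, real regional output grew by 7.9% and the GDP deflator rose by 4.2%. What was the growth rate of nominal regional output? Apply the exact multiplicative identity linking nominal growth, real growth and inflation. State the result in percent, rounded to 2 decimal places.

(1 + g_nom) = (1 + g_real)(1 + π) = 1.0790 × 1.0420 = 1.12432.

12.43%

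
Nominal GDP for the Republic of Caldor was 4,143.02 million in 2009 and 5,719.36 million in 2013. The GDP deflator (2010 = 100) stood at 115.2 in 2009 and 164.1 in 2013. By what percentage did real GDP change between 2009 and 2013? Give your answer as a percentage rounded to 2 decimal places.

Deflate each year: 2009 → 4143.02/1.152 = 3596.37; 2013 → 5719.36/1.641 = 3485.29.
So real GDP changed by 3485.29/3596.37 − 1 = -0.0309, i.e. -3.09%.

-3.09%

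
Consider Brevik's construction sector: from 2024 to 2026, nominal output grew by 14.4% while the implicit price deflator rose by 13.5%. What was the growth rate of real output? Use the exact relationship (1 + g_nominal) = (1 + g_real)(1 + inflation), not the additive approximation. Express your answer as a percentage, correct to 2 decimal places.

0.79%

(1 + g_nom) = (1 + g_real)(1 + π), so g_real = 1.1440 / 1.1350 − 1 = 0.00793.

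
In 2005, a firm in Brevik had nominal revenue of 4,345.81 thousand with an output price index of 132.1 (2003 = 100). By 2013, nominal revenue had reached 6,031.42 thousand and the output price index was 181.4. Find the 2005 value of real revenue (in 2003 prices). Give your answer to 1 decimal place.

3,289.8 thousand

Real revenue = Nominal / (output price index/100) = 4345.81 / 1.321 = 3289.79.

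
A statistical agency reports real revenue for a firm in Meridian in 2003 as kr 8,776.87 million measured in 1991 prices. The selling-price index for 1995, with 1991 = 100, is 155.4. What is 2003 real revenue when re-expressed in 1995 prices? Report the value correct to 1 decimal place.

Real revenue in 1995 prices = Real revenue in 1991 prices × (P_1995/P_1991) = 8776.87 × 1.554 = 13639.26.

kr 13,639.3 million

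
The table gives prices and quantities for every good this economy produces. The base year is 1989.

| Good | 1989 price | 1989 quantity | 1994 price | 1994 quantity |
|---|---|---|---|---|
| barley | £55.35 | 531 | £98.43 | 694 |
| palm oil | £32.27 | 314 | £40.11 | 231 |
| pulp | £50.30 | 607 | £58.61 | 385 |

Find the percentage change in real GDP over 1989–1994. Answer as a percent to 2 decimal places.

Real GDP 1989 = Nominal GDP 1989 = 55.35·531 + 32.27·314 + 50.30·607 = 70055.73.
Real GDP 1994 (at 1989 prices) = 55.35·694 + 32.27·231 + 50.30·385 = 65232.77.
Real growth = 65232.77/70055.73 − 1 = -0.0688.

-6.88%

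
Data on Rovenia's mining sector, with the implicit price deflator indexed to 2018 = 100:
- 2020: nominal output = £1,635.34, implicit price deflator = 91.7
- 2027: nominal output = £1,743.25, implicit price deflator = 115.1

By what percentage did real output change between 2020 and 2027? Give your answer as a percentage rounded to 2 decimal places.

Real output 2020 = 1635.34 / 0.917 = 1783.36.
Real output 2027 = 1743.25 / 1.151 = 1514.55.
Real growth = 1514.55 / 1783.36 − 1 = -0.1507.

-15.07%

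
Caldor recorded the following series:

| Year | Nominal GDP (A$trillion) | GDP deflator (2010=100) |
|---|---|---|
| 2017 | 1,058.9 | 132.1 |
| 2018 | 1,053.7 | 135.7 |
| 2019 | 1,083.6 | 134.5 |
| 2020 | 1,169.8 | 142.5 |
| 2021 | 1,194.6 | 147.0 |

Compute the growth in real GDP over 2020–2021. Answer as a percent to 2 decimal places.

Real GDP 2020 = 1169.8/1.425 = 820.91.
Real GDP 2021 = 1194.6/1.470 = 812.65.
Change = 812.65/820.91 − 1 = -0.0101.

-1.01%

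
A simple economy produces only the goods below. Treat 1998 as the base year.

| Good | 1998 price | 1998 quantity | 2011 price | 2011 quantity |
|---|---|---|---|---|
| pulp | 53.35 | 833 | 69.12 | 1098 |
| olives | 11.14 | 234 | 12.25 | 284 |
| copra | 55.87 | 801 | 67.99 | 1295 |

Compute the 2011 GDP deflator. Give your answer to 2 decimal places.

Nominal GDP 2011 = 69.12·1098 + 12.25·284 + 67.99·1295 = 167419.81.
Real GDP 2011 (at 1998 prices) = 53.35·1098 + 11.14·284 + 55.87·1295 = 134093.71.
Deflator = Nominal/Real × 100 = 167419.81/134093.71 × 100 = 124.853.

124.85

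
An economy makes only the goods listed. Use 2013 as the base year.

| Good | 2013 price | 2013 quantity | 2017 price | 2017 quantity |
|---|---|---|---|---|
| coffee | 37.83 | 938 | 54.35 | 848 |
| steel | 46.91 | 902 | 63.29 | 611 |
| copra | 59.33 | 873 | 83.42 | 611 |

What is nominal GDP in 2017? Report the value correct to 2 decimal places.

135728.61

Nominal GDP 2017 = Σ (p_2017 × q_2017) = 54.35·848 + 63.29·611 + 83.42·611 = 135728.61.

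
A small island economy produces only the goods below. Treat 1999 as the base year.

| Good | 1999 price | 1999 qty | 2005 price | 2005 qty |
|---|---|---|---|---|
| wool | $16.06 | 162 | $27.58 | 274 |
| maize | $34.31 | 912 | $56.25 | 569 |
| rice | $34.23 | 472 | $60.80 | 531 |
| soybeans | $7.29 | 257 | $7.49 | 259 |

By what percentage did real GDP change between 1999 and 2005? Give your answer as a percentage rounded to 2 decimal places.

Real GDP 1999 = Nominal GDP 1999 = 16.06·162 + 34.31·912 + 34.23·472 + 7.29·257 = 51922.53.
Real GDP 2005 (at 1999 prices) = 16.06·274 + 34.31·569 + 34.23·531 + 7.29·259 = 43987.07.
Real growth = 43987.07/51922.53 − 1 = -0.1528.

-15.28%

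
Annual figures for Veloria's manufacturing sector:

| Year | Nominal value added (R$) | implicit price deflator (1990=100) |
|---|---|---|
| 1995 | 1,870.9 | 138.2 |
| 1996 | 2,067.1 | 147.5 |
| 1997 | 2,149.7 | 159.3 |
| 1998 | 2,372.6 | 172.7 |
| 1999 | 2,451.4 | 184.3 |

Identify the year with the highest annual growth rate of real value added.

1996

1996: real = 2067.1/1.475 = 1401.42; growth vs 1995 (1353.76) = 3.52%.
1997: real = 2149.7/1.593 = 1349.47; growth vs 1996 (1401.42) = -3.71%.
1998: real = 2372.6/1.727 = 1373.83; growth vs 1997 (1349.47) = 1.81%.
1999: real = 2451.4/1.843 = 1330.11; growth vs 1998 (1373.83) = -3.18%.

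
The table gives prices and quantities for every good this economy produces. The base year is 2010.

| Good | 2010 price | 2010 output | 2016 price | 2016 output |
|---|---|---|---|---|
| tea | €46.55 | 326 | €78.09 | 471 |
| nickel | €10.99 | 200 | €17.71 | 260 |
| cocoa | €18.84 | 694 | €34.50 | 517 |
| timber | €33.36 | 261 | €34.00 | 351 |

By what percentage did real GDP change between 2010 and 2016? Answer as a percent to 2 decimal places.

18.07%

Real GDP 2010 = Nominal GDP 2010 = 46.55·326 + 10.99·200 + 18.84·694 + 33.36·261 = 39155.22.
Real GDP 2016 (at 2010 prices) = 46.55·471 + 10.99·260 + 18.84·517 + 33.36·351 = 46232.09.
Real growth = 46232.09/39155.22 − 1 = 0.1807.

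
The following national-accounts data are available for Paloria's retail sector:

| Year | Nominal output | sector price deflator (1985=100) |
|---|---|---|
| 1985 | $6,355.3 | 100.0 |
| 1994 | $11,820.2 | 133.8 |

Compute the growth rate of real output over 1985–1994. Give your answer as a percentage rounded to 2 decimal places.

39.01%

Deflate each year: 1985 → 6355.3/1.000 = 6355.30; 1994 → 11820.2/1.338 = 8834.23.
So real output changed by 8834.23/6355.30 − 1 = 0.3901, i.e. 39.01%.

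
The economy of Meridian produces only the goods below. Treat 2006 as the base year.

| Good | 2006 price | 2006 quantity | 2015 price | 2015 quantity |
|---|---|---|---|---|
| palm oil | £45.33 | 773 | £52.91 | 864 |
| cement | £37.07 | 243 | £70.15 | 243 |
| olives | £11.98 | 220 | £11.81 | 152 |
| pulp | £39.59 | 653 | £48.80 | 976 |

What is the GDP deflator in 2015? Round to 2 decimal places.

126.57

Nominal GDP 2015 = 52.91·864 + 70.15·243 + 11.81·152 + 48.80·976 = 112184.61.
Real GDP 2015 (at 2006 prices) = 45.33·864 + 37.07·243 + 11.98·152 + 39.59·976 = 88633.93.
Deflator = Nominal/Real × 100 = 112184.61/88633.93 × 100 = 126.571.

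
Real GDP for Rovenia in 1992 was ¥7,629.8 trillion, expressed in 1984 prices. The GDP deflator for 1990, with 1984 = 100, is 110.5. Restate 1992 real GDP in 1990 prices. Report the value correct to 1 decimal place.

Real GDP in 1990 prices = Real GDP in 1984 prices × (P_1990/P_1984) = 7629.8 × 1.105 = 8430.93.

¥8,430.9 trillion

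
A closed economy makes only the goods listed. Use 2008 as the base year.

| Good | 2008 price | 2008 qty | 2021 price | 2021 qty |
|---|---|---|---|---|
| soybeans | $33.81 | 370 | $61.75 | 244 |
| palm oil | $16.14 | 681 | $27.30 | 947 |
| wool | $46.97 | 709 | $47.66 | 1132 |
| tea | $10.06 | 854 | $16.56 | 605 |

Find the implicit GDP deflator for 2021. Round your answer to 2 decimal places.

Nominal GDP 2021 = 61.75·244 + 27.30·947 + 47.66·1132 + 16.56·605 = 104890.02.
Real GDP 2021 (at 2008 prices) = 33.81·244 + 16.14·947 + 46.97·1132 + 10.06·605 = 82790.56.
Deflator = Nominal/Real × 100 = 104890.02/82790.56 × 100 = 126.693.

126.69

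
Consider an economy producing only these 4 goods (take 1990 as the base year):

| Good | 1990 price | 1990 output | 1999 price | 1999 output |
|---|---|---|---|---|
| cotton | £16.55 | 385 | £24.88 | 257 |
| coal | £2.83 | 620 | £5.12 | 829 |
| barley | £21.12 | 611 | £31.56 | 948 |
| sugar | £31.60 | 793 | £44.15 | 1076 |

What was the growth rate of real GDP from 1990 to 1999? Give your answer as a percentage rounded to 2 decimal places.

31.53%

Real GDP 1990 = Nominal GDP 1990 = 16.55·385 + 2.83·620 + 21.12·611 + 31.60·793 = 46089.47.
Real GDP 1999 (at 1990 prices) = 16.55·257 + 2.83·829 + 21.12·948 + 31.60·1076 = 60622.78.
Real growth = 60622.78/46089.47 − 1 = 0.3153.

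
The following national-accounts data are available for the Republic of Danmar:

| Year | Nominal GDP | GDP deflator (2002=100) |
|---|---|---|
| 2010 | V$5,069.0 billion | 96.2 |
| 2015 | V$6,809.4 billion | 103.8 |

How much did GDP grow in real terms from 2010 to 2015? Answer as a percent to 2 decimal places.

Real GDP 2010 = 5069.0 / 0.962 = 5269.23.
Real GDP 2015 = 6809.4 / 1.038 = 6560.12.
Real growth = 6560.12 / 5269.23 − 1 = 0.2450.

24.50%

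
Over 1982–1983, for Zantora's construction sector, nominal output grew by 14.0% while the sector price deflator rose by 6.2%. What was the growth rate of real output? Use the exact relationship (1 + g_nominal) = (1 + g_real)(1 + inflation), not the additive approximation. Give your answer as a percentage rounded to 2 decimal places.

(1 + g_nom) = (1 + g_real)(1 + π), so g_real = 1.1400 / 1.0620 − 1 = 0.07345.

7.34%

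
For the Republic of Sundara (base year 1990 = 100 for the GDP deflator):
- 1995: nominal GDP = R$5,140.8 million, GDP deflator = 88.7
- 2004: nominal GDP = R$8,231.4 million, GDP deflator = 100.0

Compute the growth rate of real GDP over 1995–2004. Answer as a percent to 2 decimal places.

Deflate each year: 1995 → 5140.8/0.887 = 5795.72; 2004 → 8231.4/1.000 = 8231.40.
So real GDP changed by 8231.40/5795.72 − 1 = 0.4203, i.e. 42.03%.

42.03%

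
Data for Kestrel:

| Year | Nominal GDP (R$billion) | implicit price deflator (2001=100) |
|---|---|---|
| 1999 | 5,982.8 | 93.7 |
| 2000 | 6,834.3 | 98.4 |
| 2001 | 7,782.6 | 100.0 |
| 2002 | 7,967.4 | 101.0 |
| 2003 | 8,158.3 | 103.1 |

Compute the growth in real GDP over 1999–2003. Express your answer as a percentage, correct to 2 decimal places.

Real GDP 1999 = 5982.8/0.937 = 6385.06.
Real GDP 2003 = 8158.3/1.031 = 7913.00.
Change = 7913.00/6385.06 − 1 = 0.2393.

23.93%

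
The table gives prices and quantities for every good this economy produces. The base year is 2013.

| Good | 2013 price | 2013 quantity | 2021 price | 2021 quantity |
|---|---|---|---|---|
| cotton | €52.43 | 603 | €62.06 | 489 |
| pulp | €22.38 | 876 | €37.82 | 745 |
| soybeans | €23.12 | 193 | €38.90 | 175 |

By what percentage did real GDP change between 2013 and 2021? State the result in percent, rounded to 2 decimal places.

-16.75%

Real GDP 2013 = Nominal GDP 2013 = 52.43·603 + 22.38·876 + 23.12·193 = 55682.33.
Real GDP 2021 (at 2013 prices) = 52.43·489 + 22.38·745 + 23.12·175 = 46357.37.
Real growth = 46357.37/55682.33 − 1 = -0.1675.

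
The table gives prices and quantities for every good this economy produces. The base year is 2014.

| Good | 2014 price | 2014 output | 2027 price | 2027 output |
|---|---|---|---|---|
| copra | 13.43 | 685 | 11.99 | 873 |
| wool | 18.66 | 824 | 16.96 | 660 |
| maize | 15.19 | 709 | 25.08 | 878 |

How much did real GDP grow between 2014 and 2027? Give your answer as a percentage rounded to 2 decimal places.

5.75%

Real GDP 2014 = Nominal GDP 2014 = 13.43·685 + 18.66·824 + 15.19·709 = 35345.10.
Real GDP 2027 (at 2014 prices) = 13.43·873 + 18.66·660 + 15.19·878 = 37376.81.
Real growth = 37376.81/35345.10 − 1 = 0.0575.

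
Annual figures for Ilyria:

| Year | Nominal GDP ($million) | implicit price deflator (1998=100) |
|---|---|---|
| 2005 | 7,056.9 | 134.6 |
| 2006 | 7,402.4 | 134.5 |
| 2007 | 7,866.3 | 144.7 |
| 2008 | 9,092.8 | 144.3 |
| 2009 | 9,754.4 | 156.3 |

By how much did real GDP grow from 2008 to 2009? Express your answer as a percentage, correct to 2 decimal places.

Real GDP 2008 = 9092.8/1.443 = 6301.32.
Real GDP 2009 = 9754.4/1.563 = 6240.82.
Change = 6240.82/6301.32 − 1 = -0.0096.

-0.96%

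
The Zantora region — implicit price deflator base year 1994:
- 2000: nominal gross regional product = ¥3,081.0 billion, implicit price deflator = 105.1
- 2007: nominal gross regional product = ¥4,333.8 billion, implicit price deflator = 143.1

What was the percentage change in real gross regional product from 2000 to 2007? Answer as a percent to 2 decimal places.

3.31%

Deflate each year: 2000 → 3081.0/1.051 = 2931.49; 2007 → 4333.8/1.431 = 3028.51.
So real gross regional product changed by 3028.51/2931.49 − 1 = 0.0331, i.e. 3.31%.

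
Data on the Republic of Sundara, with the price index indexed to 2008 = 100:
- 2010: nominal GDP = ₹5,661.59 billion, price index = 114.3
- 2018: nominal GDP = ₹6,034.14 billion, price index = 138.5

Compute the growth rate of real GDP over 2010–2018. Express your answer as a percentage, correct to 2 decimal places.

Real GDP 2010 = 5661.59 / 1.143 = 4953.27.
Real GDP 2018 = 6034.14 / 1.385 = 4356.78.
Real growth = 4356.78 / 4953.27 − 1 = -0.1204.

-12.04%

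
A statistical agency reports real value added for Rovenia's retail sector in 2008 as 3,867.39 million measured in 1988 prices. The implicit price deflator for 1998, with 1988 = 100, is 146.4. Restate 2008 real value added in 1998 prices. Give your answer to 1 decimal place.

5,661.9 million

Real value added in 1998 prices = Real value added in 1988 prices × (P_1998/P_1988) = 3867.39 × 1.464 = 5661.86.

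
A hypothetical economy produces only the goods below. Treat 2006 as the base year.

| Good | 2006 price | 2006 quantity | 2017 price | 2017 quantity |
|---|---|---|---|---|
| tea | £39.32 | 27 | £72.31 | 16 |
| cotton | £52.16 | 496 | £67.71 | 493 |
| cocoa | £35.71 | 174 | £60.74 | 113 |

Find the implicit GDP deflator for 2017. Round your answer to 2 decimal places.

Nominal GDP 2017 = 72.31·16 + 67.71·493 + 60.74·113 = 41401.61.
Real GDP 2017 (at 2006 prices) = 39.32·16 + 52.16·493 + 35.71·113 = 30379.23.
Deflator = Nominal/Real × 100 = 41401.61/30379.23 × 100 = 136.283.

136.28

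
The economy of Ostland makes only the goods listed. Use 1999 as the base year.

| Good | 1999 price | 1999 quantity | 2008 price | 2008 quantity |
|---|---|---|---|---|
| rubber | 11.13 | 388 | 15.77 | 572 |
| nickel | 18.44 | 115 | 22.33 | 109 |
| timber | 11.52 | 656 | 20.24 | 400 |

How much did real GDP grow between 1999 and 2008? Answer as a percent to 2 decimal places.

-7.23%

Real GDP 1999 = Nominal GDP 1999 = 11.13·388 + 18.44·115 + 11.52·656 = 13996.16.
Real GDP 2008 (at 1999 prices) = 11.13·572 + 18.44·109 + 11.52·400 = 12984.32.
Real growth = 12984.32/13996.16 − 1 = -0.0723.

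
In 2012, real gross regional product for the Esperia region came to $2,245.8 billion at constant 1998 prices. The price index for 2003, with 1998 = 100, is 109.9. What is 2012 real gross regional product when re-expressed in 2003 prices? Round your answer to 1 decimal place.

Real gross regional product in 2003 prices = Real gross regional product in 1998 prices × (P_2003/P_1998) = 2245.8 × 1.099 = 2468.13.

$2,468.1 billion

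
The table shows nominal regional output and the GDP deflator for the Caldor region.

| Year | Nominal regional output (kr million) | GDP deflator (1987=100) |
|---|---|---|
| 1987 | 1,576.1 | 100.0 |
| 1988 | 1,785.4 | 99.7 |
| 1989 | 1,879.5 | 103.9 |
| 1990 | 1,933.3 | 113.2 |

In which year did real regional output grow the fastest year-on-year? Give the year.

1988

1988: real = 1785.4/0.997 = 1790.77; growth vs 1987 (1576.10) = 13.62%.
1989: real = 1879.5/1.039 = 1808.95; growth vs 1988 (1790.77) = 1.02%.
1990: real = 1933.3/1.132 = 1707.86; growth vs 1989 (1808.95) = -5.59%.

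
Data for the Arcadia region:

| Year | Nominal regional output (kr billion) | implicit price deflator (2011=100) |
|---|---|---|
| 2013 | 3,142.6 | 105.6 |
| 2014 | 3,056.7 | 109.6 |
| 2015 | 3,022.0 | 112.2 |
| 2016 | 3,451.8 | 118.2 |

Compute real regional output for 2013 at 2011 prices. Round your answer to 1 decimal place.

kr 2,975.9 billion

Real regional output 2013 = 3142.6 / 1.056 = 2975.95.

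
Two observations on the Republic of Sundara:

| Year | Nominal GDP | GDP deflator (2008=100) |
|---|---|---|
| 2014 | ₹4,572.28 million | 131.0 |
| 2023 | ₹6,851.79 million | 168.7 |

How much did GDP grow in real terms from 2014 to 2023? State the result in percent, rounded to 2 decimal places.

16.37%

Real GDP 2014 = 4572.28 / 1.310 = 3490.29.
Real GDP 2023 = 6851.79 / 1.687 = 4061.52.
Real growth = 4061.52 / 3490.29 − 1 = 0.1637.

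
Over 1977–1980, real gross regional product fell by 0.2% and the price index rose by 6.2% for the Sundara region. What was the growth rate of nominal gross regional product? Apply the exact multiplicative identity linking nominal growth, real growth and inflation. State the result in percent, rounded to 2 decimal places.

5.99%

(1 + g_nom) = (1 + g_real)(1 + π) = 0.9980 × 1.0620 = 1.05988.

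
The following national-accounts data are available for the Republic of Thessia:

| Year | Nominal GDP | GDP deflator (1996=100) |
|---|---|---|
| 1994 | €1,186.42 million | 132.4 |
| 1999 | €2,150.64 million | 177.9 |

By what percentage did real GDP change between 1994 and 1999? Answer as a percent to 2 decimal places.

34.91%

Real GDP 1994 = 1186.42 / 1.324 = 896.09.
Real GDP 1999 = 2150.64 / 1.779 = 1208.90.
Real growth = 1208.90 / 896.09 − 1 = 0.3491.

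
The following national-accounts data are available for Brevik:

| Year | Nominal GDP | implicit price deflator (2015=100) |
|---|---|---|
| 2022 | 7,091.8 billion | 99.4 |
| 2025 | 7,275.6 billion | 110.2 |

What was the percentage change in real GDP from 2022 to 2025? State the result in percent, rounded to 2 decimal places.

Real GDP 2022 = 7091.8 / 0.994 = 7134.61.
Real GDP 2025 = 7275.6 / 1.102 = 6602.18.
Real growth = 6602.18 / 7134.61 − 1 = -0.0746.

-7.46%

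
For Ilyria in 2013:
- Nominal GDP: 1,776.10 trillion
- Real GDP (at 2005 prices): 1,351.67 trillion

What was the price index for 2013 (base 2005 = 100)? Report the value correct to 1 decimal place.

price index = (Nominal / Real) × 100 = 1776.10 / 1351.67 × 100 = 131.40.

131.4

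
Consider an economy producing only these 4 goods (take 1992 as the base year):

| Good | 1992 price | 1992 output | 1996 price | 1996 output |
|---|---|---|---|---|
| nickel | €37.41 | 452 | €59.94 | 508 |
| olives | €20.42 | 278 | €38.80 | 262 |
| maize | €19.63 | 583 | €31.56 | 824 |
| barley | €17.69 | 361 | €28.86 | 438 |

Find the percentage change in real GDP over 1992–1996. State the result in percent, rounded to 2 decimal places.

19.45%

Real GDP 1992 = Nominal GDP 1992 = 37.41·452 + 20.42·278 + 19.63·583 + 17.69·361 = 40416.46.
Real GDP 1996 (at 1992 prices) = 37.41·508 + 20.42·262 + 19.63·824 + 17.69·438 = 48277.66.
Real growth = 48277.66/40416.46 − 1 = 0.1945.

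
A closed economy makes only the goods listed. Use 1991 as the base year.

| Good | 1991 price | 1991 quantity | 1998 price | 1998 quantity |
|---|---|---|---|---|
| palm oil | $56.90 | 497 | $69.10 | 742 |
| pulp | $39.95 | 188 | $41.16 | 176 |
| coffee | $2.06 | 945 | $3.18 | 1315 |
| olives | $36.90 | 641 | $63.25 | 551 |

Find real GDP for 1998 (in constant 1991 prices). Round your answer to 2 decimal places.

$72291.80

Real GDP 1998 = Σ (p_1991 × q_1998) = 56.90·742 + 39.95·176 + 2.06·1315 + 36.90·551 = 72291.80.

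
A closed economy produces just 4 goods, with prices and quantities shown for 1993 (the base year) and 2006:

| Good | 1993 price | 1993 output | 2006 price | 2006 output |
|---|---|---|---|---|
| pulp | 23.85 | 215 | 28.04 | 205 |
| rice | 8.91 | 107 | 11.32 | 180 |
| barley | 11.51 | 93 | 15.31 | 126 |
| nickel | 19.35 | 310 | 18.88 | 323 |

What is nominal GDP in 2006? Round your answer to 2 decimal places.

Nominal GDP 2006 = Σ (p_2006 × q_2006) = 28.04·205 + 11.32·180 + 15.31·126 + 18.88·323 = 15813.10.

15813.10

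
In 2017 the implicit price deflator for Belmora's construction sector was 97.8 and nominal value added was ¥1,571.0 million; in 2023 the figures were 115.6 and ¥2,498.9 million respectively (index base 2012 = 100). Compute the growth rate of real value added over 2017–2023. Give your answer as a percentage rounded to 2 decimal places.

34.57%

Real value added 2017 = 1571.0 / 0.978 = 1606.34.
Real value added 2023 = 2498.9 / 1.156 = 2161.68.
Real growth = 2161.68 / 1606.34 − 1 = 0.3457.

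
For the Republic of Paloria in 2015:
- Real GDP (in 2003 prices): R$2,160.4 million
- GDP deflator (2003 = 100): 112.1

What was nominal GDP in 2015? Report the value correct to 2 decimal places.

Nominal GDP = Real × (GDP deflator/100) = 2160.4 × 1.121 = 2421.81.

R$2,421.81 million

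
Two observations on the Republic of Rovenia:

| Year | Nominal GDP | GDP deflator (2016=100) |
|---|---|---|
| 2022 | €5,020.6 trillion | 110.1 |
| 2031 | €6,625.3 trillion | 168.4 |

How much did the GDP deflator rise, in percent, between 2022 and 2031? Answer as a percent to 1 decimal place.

53.0%

Price-level change = 168.4 / 110.1 − 1 = 0.5295.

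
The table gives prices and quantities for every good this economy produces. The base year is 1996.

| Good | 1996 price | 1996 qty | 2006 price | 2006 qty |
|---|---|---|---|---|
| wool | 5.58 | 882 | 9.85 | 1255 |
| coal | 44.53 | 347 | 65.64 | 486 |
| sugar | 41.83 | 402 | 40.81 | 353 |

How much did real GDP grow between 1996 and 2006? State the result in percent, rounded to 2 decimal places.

Real GDP 1996 = Nominal GDP 1996 = 5.58·882 + 44.53·347 + 41.83·402 = 37189.13.
Real GDP 2006 (at 1996 prices) = 5.58·1255 + 44.53·486 + 41.83·353 = 43410.47.
Real growth = 43410.47/37189.13 − 1 = 0.1673.

16.73%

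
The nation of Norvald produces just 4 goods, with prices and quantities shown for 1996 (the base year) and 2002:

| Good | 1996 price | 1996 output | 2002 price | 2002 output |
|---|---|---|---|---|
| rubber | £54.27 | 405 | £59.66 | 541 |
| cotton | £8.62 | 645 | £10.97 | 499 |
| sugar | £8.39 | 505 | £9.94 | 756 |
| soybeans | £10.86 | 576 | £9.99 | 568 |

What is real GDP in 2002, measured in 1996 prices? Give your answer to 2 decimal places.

Real GDP 2002 = Σ (p_1996 × q_2002) = 54.27·541 + 8.62·499 + 8.39·756 + 10.86·568 = 46172.77.

£46172.77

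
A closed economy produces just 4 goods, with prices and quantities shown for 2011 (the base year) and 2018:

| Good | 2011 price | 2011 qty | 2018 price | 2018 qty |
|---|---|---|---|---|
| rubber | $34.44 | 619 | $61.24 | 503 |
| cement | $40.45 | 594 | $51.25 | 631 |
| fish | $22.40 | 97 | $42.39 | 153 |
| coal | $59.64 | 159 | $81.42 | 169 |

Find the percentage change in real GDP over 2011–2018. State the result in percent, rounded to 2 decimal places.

Real GDP 2011 = Nominal GDP 2011 = 34.44·619 + 40.45·594 + 22.40·97 + 59.64·159 = 57001.22.
Real GDP 2018 (at 2011 prices) = 34.44·503 + 40.45·631 + 22.40·153 + 59.64·169 = 56353.63.
Real growth = 56353.63/57001.22 − 1 = -0.0114.

-1.14%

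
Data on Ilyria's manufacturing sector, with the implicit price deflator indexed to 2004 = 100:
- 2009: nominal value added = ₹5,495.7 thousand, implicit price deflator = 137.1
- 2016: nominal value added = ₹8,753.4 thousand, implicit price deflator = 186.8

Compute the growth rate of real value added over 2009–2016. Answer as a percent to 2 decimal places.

Real value added 2009 = 5495.7 / 1.371 = 4008.53.
Real value added 2016 = 8753.4 / 1.868 = 4685.97.
Real growth = 4685.97 / 4008.53 − 1 = 0.1690.

16.90%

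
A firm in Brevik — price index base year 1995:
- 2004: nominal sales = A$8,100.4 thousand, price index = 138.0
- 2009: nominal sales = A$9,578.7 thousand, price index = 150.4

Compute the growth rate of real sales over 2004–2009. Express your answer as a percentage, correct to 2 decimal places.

8.50%

Real sales 2004 = 8100.4 / 1.380 = 5869.86.
Real sales 2009 = 9578.7 / 1.504 = 6368.82.
Real growth = 6368.82 / 5869.86 − 1 = 0.0850.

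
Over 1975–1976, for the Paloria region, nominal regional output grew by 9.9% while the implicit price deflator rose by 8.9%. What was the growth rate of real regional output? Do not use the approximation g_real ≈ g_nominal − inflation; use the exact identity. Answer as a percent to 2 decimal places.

(1 + g_nom) = (1 + g_real)(1 + π), so g_real = 1.0990 / 1.0890 − 1 = 0.00918.

0.92%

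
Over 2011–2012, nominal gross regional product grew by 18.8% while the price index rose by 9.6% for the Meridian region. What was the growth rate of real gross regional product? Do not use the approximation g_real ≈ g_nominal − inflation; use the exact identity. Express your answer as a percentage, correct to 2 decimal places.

8.39%

(1 + g_nom) = (1 + g_real)(1 + π), so g_real = 1.1880 / 1.0960 − 1 = 0.08394.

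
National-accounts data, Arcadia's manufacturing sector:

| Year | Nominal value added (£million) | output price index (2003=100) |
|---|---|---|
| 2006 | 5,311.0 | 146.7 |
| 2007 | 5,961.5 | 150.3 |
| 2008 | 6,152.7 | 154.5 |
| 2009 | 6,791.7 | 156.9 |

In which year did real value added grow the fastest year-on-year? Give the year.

2007

2007: real = 5961.5/1.503 = 3966.40; growth vs 2006 (3620.31) = 9.56%.
2008: real = 6152.7/1.545 = 3982.33; growth vs 2007 (3966.40) = 0.40%.
2009: real = 6791.7/1.569 = 4328.68; growth vs 2008 (3982.33) = 8.70%.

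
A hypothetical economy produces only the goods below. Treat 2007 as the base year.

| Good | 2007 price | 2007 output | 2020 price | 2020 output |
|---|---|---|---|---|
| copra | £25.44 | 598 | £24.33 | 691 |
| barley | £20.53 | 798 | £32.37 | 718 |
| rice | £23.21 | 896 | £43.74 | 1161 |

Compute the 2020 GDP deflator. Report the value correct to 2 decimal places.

153.27

Nominal GDP 2020 = 24.33·691 + 32.37·718 + 43.74·1161 = 90835.83.
Real GDP 2020 (at 2007 prices) = 25.44·691 + 20.53·718 + 23.21·1161 = 59266.39.
Deflator = Nominal/Real × 100 = 90835.83/59266.39 × 100 = 153.267.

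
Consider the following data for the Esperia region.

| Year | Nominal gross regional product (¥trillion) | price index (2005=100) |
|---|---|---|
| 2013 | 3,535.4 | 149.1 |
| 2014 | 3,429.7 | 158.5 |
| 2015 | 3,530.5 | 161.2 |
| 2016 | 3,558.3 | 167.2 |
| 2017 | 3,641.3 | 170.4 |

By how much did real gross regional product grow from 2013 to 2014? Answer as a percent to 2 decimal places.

Real gross regional product 2013 = 3535.4/1.491 = 2371.16.
Real gross regional product 2014 = 3429.7/1.585 = 2163.85.
Change = 2163.85/2371.16 − 1 = -0.0874.

-8.74%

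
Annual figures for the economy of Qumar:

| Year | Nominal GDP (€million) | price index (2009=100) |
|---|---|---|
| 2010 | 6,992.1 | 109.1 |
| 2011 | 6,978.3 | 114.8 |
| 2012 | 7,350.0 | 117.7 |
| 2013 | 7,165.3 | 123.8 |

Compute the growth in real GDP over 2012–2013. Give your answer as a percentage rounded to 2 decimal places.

-7.32%

Real GDP 2012 = 7350.0/1.177 = 6244.69.
Real GDP 2013 = 7165.3/1.238 = 5787.80.
Change = 5787.80/6244.69 − 1 = -0.0732.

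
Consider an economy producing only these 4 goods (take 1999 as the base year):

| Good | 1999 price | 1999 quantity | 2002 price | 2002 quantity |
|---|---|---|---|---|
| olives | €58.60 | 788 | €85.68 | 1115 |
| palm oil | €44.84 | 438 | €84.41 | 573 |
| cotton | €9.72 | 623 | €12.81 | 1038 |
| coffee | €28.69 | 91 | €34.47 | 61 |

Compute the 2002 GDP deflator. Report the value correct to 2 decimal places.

154.85

Nominal GDP 2002 = 85.68·1115 + 84.41·573 + 12.81·1038 + 34.47·61 = 159299.58.
Real GDP 2002 (at 1999 prices) = 58.60·1115 + 44.84·573 + 9.72·1038 + 28.69·61 = 102871.77.
Deflator = Nominal/Real × 100 = 159299.58/102871.77 × 100 = 154.853.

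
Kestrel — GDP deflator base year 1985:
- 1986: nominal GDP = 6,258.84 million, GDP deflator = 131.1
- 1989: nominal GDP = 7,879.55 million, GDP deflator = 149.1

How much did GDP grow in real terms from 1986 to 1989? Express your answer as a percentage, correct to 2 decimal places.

10.70%

Real GDP 1986 = 6258.84 / 1.311 = 4774.10.
Real GDP 1989 = 7879.55 / 1.491 = 5284.74.
Real growth = 5284.74 / 4774.10 − 1 = 0.1070.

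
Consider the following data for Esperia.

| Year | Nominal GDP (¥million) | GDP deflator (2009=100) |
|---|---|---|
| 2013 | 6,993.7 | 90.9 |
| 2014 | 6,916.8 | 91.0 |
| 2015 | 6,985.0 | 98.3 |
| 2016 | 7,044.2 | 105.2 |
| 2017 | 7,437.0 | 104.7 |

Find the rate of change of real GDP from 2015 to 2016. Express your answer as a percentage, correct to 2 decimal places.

-5.77%

Real GDP 2015 = 6985.0/0.983 = 7105.80.
Real GDP 2016 = 7044.2/1.052 = 6696.01.
Change = 6696.01/7105.80 − 1 = -0.0577.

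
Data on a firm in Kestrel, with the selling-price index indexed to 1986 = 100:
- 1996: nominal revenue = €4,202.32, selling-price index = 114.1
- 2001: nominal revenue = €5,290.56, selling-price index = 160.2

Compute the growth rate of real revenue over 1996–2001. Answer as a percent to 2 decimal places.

Deflate each year: 1996 → 4202.32/1.141 = 3683.01; 2001 → 5290.56/1.602 = 3302.47.
So real revenue changed by 3302.47/3683.01 − 1 = -0.1033, i.e. -10.33%.

-10.33%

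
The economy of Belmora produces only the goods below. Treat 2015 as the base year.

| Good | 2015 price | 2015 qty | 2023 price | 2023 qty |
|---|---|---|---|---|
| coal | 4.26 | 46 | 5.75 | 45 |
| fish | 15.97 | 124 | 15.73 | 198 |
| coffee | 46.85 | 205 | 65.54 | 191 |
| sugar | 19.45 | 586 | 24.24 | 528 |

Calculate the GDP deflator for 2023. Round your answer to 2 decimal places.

127.11

Nominal GDP 2023 = 5.75·45 + 15.73·198 + 65.54·191 + 24.24·528 = 28690.15.
Real GDP 2023 (at 2015 prices) = 4.26·45 + 15.97·198 + 46.85·191 + 19.45·528 = 22571.71.
Deflator = Nominal/Real × 100 = 28690.15/22571.71 × 100 = 127.107.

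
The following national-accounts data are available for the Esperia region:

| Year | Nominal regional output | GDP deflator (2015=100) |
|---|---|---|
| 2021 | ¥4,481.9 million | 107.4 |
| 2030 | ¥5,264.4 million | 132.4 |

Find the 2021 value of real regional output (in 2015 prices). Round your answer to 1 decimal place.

Real regional output = Nominal / (GDP deflator/100) = 4481.9 / 1.074 = 4173.09.

¥4,173.1 million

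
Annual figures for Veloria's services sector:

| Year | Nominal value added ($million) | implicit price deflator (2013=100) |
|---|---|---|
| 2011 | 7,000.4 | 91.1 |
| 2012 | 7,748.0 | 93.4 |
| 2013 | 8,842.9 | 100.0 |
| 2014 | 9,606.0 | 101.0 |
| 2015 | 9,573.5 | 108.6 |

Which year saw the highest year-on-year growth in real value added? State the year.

2012: real = 7748.0/0.934 = 8295.50; growth vs 2011 (7684.30) = 7.95%.
2013: real = 8842.9/1.000 = 8842.90; growth vs 2012 (8295.50) = 6.60%.
2014: real = 9606.0/1.010 = 9510.89; growth vs 2013 (8842.90) = 7.55%.
2015: real = 9573.5/1.086 = 8815.38; growth vs 2014 (9510.89) = -7.31%.

2012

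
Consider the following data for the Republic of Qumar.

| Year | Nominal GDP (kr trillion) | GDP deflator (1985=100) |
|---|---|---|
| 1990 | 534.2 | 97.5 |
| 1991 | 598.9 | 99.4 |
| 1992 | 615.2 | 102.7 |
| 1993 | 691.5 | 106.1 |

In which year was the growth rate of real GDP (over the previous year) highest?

1991

1991: real = 598.9/0.994 = 602.52; growth vs 1990 (547.90) = 9.97%.
1992: real = 615.2/1.027 = 599.03; growth vs 1991 (602.52) = -0.58%.
1993: real = 691.5/1.061 = 651.74; growth vs 1992 (599.03) = 8.80%.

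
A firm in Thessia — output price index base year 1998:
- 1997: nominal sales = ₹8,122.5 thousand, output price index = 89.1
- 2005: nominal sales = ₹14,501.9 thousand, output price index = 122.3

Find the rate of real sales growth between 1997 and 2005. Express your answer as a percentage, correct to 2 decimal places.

30.07%

Real sales 1997 = 8122.5 / 0.891 = 9116.16.
Real sales 2005 = 14501.9 / 1.223 = 11857.65.
Real growth = 11857.65 / 9116.16 − 1 = 0.3007.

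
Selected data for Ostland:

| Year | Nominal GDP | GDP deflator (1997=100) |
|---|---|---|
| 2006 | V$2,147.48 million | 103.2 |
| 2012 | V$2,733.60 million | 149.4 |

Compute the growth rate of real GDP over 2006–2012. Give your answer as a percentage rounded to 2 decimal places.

Deflate each year: 2006 → 2147.48/1.032 = 2080.89; 2012 → 2733.60/1.494 = 1829.72.
So real GDP changed by 1829.72/2080.89 − 1 = -0.1207, i.e. -12.07%.

-12.07%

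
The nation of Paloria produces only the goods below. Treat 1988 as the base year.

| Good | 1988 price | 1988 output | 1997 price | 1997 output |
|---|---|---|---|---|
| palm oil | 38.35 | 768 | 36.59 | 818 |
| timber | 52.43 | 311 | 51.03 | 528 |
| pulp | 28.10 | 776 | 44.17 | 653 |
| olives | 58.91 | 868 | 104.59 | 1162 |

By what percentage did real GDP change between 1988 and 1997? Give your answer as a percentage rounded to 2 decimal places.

22.88%

Real GDP 1988 = Nominal GDP 1988 = 38.35·768 + 52.43·311 + 28.10·776 + 58.91·868 = 118698.01.
Real GDP 1997 (at 1988 prices) = 38.35·818 + 52.43·528 + 28.10·653 + 58.91·1162 = 145856.06.
Real growth = 145856.06/118698.01 − 1 = 0.2288.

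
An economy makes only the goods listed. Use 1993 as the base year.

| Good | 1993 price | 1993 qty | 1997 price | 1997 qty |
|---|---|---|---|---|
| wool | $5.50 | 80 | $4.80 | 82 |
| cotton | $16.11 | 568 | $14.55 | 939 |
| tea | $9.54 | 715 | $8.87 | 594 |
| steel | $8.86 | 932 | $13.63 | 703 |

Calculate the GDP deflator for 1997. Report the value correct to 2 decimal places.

105.22

Nominal GDP 1997 = 4.80·82 + 14.55·939 + 8.87·594 + 13.63·703 = 28906.72.
Real GDP 1997 (at 1993 prices) = 5.50·82 + 16.11·939 + 9.54·594 + 8.86·703 = 27473.63.
Deflator = Nominal/Real × 100 = 28906.72/27473.63 × 100 = 105.216.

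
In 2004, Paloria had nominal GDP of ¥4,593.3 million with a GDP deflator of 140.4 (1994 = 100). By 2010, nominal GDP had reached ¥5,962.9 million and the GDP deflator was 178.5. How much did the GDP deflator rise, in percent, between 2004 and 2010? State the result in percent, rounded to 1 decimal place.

Price-level change = 178.5 / 140.4 − 1 = 0.2714.

27.1%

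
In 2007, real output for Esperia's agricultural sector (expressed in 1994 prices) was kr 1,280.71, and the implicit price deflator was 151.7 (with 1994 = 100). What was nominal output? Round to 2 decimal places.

Nominal output = Real × (implicit price deflator/100) = 1280.71 × 1.517 = 1942.84.

kr 1,942.84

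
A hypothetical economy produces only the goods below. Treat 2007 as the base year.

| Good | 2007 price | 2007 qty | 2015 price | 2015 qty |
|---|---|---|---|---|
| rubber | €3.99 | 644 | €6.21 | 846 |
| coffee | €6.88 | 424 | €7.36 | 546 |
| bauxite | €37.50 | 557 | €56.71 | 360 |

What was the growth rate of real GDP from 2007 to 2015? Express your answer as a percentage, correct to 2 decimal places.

Real GDP 2007 = Nominal GDP 2007 = 3.99·644 + 6.88·424 + 37.50·557 = 26374.18.
Real GDP 2015 (at 2007 prices) = 3.99·846 + 6.88·546 + 37.50·360 = 20632.02.
Real growth = 20632.02/26374.18 − 1 = -0.2177.

-21.77%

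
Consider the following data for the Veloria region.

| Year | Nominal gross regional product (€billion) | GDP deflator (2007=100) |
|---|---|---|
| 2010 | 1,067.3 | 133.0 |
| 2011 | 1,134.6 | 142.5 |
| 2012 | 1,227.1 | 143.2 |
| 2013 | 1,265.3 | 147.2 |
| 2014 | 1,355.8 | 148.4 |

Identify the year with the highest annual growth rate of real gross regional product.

2012

2011: real = 1134.6/1.425 = 796.21; growth vs 2010 (802.48) = -0.78%.
2012: real = 1227.1/1.432 = 856.91; growth vs 2011 (796.21) = 7.62%.
2013: real = 1265.3/1.472 = 859.58; growth vs 2012 (856.91) = 0.31%.
2014: real = 1355.8/1.484 = 913.61; growth vs 2013 (859.58) = 6.29%.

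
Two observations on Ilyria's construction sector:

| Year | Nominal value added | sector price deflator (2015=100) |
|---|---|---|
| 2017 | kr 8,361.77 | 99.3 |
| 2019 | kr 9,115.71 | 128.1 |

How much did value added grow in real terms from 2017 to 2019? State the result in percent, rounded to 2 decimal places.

-15.49%

Deflate each year: 2017 → 8361.77/0.993 = 8420.72; 2019 → 9115.71/1.281 = 7116.09.
So real value added changed by 7116.09/8420.72 − 1 = -0.1549, i.e. -15.49%.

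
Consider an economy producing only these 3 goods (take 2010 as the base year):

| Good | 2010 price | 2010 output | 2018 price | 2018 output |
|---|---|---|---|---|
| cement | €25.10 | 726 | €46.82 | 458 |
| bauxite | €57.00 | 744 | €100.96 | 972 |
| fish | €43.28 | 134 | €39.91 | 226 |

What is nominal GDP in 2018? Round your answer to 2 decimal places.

Nominal GDP 2018 = Σ (p_2018 × q_2018) = 46.82·458 + 100.96·972 + 39.91·226 = 128596.34.

€128596.34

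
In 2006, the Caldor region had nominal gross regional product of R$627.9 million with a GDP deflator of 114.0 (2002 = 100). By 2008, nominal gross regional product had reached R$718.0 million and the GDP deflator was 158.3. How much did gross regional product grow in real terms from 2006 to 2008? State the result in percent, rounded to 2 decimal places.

-17.65%

Real gross regional product 2006 = 627.9 / 1.140 = 550.79.
Real gross regional product 2008 = 718.0 / 1.583 = 453.57.
Real growth = 453.57 / 550.79 − 1 = -0.1765.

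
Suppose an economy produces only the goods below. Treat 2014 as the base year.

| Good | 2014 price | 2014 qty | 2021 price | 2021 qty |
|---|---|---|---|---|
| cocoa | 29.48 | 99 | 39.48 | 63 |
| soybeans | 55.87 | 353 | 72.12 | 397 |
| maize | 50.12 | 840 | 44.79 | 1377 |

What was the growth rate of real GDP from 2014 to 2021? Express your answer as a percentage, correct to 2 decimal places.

Real GDP 2014 = Nominal GDP 2014 = 29.48·99 + 55.87·353 + 50.12·840 = 64741.43.
Real GDP 2021 (at 2014 prices) = 29.48·63 + 55.87·397 + 50.12·1377 = 93052.87.
Real growth = 93052.87/64741.43 − 1 = 0.4373.

43.73%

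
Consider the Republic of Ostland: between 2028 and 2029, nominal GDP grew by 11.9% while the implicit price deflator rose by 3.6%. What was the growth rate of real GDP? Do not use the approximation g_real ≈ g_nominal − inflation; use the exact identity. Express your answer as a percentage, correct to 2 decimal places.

(1 + g_nom) = (1 + g_real)(1 + π), so g_real = 1.1190 / 1.0360 − 1 = 0.08012.

8.01%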